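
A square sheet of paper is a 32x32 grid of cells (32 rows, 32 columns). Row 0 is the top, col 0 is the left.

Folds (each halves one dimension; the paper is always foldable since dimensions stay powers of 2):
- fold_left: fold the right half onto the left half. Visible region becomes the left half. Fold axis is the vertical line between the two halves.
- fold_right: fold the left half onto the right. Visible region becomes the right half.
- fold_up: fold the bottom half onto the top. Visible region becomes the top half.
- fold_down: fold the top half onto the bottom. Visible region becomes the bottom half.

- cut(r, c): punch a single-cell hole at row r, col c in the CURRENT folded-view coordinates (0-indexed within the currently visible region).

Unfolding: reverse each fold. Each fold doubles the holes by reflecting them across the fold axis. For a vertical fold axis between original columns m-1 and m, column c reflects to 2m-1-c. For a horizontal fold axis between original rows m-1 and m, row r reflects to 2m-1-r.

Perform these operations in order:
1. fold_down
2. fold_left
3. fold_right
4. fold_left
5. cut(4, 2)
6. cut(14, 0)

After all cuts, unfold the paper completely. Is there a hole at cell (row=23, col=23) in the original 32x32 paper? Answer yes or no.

Op 1 fold_down: fold axis h@16; visible region now rows[16,32) x cols[0,32) = 16x32
Op 2 fold_left: fold axis v@16; visible region now rows[16,32) x cols[0,16) = 16x16
Op 3 fold_right: fold axis v@8; visible region now rows[16,32) x cols[8,16) = 16x8
Op 4 fold_left: fold axis v@12; visible region now rows[16,32) x cols[8,12) = 16x4
Op 5 cut(4, 2): punch at orig (20,10); cuts so far [(20, 10)]; region rows[16,32) x cols[8,12) = 16x4
Op 6 cut(14, 0): punch at orig (30,8); cuts so far [(20, 10), (30, 8)]; region rows[16,32) x cols[8,12) = 16x4
Unfold 1 (reflect across v@12): 4 holes -> [(20, 10), (20, 13), (30, 8), (30, 15)]
Unfold 2 (reflect across v@8): 8 holes -> [(20, 2), (20, 5), (20, 10), (20, 13), (30, 0), (30, 7), (30, 8), (30, 15)]
Unfold 3 (reflect across v@16): 16 holes -> [(20, 2), (20, 5), (20, 10), (20, 13), (20, 18), (20, 21), (20, 26), (20, 29), (30, 0), (30, 7), (30, 8), (30, 15), (30, 16), (30, 23), (30, 24), (30, 31)]
Unfold 4 (reflect across h@16): 32 holes -> [(1, 0), (1, 7), (1, 8), (1, 15), (1, 16), (1, 23), (1, 24), (1, 31), (11, 2), (11, 5), (11, 10), (11, 13), (11, 18), (11, 21), (11, 26), (11, 29), (20, 2), (20, 5), (20, 10), (20, 13), (20, 18), (20, 21), (20, 26), (20, 29), (30, 0), (30, 7), (30, 8), (30, 15), (30, 16), (30, 23), (30, 24), (30, 31)]
Holes: [(1, 0), (1, 7), (1, 8), (1, 15), (1, 16), (1, 23), (1, 24), (1, 31), (11, 2), (11, 5), (11, 10), (11, 13), (11, 18), (11, 21), (11, 26), (11, 29), (20, 2), (20, 5), (20, 10), (20, 13), (20, 18), (20, 21), (20, 26), (20, 29), (30, 0), (30, 7), (30, 8), (30, 15), (30, 16), (30, 23), (30, 24), (30, 31)]

Answer: no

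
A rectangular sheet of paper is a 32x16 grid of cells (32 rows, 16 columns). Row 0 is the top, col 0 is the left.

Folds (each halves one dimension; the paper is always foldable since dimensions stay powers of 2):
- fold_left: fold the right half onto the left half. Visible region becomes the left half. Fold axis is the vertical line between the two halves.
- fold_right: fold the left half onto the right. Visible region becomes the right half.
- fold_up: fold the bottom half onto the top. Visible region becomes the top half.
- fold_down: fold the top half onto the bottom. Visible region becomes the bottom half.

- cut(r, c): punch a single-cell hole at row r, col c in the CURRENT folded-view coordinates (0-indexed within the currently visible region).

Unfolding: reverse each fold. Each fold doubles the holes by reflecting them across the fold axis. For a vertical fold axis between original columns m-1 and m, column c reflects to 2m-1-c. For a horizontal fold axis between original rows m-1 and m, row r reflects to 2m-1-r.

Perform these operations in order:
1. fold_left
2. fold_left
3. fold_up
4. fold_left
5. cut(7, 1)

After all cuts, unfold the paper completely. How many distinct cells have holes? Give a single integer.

Answer: 16

Derivation:
Op 1 fold_left: fold axis v@8; visible region now rows[0,32) x cols[0,8) = 32x8
Op 2 fold_left: fold axis v@4; visible region now rows[0,32) x cols[0,4) = 32x4
Op 3 fold_up: fold axis h@16; visible region now rows[0,16) x cols[0,4) = 16x4
Op 4 fold_left: fold axis v@2; visible region now rows[0,16) x cols[0,2) = 16x2
Op 5 cut(7, 1): punch at orig (7,1); cuts so far [(7, 1)]; region rows[0,16) x cols[0,2) = 16x2
Unfold 1 (reflect across v@2): 2 holes -> [(7, 1), (7, 2)]
Unfold 2 (reflect across h@16): 4 holes -> [(7, 1), (7, 2), (24, 1), (24, 2)]
Unfold 3 (reflect across v@4): 8 holes -> [(7, 1), (7, 2), (7, 5), (7, 6), (24, 1), (24, 2), (24, 5), (24, 6)]
Unfold 4 (reflect across v@8): 16 holes -> [(7, 1), (7, 2), (7, 5), (7, 6), (7, 9), (7, 10), (7, 13), (7, 14), (24, 1), (24, 2), (24, 5), (24, 6), (24, 9), (24, 10), (24, 13), (24, 14)]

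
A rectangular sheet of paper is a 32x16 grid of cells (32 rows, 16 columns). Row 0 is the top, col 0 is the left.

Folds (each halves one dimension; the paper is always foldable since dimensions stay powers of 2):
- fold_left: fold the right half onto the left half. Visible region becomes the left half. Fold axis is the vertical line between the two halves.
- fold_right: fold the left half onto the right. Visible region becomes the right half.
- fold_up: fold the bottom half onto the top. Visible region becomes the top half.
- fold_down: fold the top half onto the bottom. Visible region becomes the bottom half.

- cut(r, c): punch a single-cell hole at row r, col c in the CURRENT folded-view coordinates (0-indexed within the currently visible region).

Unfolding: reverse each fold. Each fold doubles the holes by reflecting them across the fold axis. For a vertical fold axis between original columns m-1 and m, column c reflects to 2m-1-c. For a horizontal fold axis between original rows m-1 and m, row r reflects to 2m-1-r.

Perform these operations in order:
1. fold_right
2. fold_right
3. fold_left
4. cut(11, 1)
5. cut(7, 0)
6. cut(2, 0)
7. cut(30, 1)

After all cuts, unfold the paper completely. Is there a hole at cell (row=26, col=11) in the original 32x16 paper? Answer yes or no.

Op 1 fold_right: fold axis v@8; visible region now rows[0,32) x cols[8,16) = 32x8
Op 2 fold_right: fold axis v@12; visible region now rows[0,32) x cols[12,16) = 32x4
Op 3 fold_left: fold axis v@14; visible region now rows[0,32) x cols[12,14) = 32x2
Op 4 cut(11, 1): punch at orig (11,13); cuts so far [(11, 13)]; region rows[0,32) x cols[12,14) = 32x2
Op 5 cut(7, 0): punch at orig (7,12); cuts so far [(7, 12), (11, 13)]; region rows[0,32) x cols[12,14) = 32x2
Op 6 cut(2, 0): punch at orig (2,12); cuts so far [(2, 12), (7, 12), (11, 13)]; region rows[0,32) x cols[12,14) = 32x2
Op 7 cut(30, 1): punch at orig (30,13); cuts so far [(2, 12), (7, 12), (11, 13), (30, 13)]; region rows[0,32) x cols[12,14) = 32x2
Unfold 1 (reflect across v@14): 8 holes -> [(2, 12), (2, 15), (7, 12), (7, 15), (11, 13), (11, 14), (30, 13), (30, 14)]
Unfold 2 (reflect across v@12): 16 holes -> [(2, 8), (2, 11), (2, 12), (2, 15), (7, 8), (7, 11), (7, 12), (7, 15), (11, 9), (11, 10), (11, 13), (11, 14), (30, 9), (30, 10), (30, 13), (30, 14)]
Unfold 3 (reflect across v@8): 32 holes -> [(2, 0), (2, 3), (2, 4), (2, 7), (2, 8), (2, 11), (2, 12), (2, 15), (7, 0), (7, 3), (7, 4), (7, 7), (7, 8), (7, 11), (7, 12), (7, 15), (11, 1), (11, 2), (11, 5), (11, 6), (11, 9), (11, 10), (11, 13), (11, 14), (30, 1), (30, 2), (30, 5), (30, 6), (30, 9), (30, 10), (30, 13), (30, 14)]
Holes: [(2, 0), (2, 3), (2, 4), (2, 7), (2, 8), (2, 11), (2, 12), (2, 15), (7, 0), (7, 3), (7, 4), (7, 7), (7, 8), (7, 11), (7, 12), (7, 15), (11, 1), (11, 2), (11, 5), (11, 6), (11, 9), (11, 10), (11, 13), (11, 14), (30, 1), (30, 2), (30, 5), (30, 6), (30, 9), (30, 10), (30, 13), (30, 14)]

Answer: no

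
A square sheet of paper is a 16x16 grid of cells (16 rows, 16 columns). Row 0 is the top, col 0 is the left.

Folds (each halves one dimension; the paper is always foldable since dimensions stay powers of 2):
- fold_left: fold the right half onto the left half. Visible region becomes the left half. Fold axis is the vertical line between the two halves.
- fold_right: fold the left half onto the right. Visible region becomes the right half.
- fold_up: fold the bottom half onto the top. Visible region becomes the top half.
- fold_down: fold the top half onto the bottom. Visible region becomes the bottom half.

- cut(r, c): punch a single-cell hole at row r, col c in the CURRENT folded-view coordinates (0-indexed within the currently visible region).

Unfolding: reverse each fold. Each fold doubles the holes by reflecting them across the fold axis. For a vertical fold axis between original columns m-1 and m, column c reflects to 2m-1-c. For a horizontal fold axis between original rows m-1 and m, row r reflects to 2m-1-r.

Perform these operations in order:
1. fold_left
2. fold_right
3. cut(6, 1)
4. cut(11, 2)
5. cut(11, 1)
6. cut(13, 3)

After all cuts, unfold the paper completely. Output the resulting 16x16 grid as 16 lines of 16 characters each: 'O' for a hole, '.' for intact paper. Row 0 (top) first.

Answer: ................
................
................
................
................
................
..O..O....O..O..
................
................
................
................
.OO..OO..OO..OO.
................
O......OO......O
................
................

Derivation:
Op 1 fold_left: fold axis v@8; visible region now rows[0,16) x cols[0,8) = 16x8
Op 2 fold_right: fold axis v@4; visible region now rows[0,16) x cols[4,8) = 16x4
Op 3 cut(6, 1): punch at orig (6,5); cuts so far [(6, 5)]; region rows[0,16) x cols[4,8) = 16x4
Op 4 cut(11, 2): punch at orig (11,6); cuts so far [(6, 5), (11, 6)]; region rows[0,16) x cols[4,8) = 16x4
Op 5 cut(11, 1): punch at orig (11,5); cuts so far [(6, 5), (11, 5), (11, 6)]; region rows[0,16) x cols[4,8) = 16x4
Op 6 cut(13, 3): punch at orig (13,7); cuts so far [(6, 5), (11, 5), (11, 6), (13, 7)]; region rows[0,16) x cols[4,8) = 16x4
Unfold 1 (reflect across v@4): 8 holes -> [(6, 2), (6, 5), (11, 1), (11, 2), (11, 5), (11, 6), (13, 0), (13, 7)]
Unfold 2 (reflect across v@8): 16 holes -> [(6, 2), (6, 5), (6, 10), (6, 13), (11, 1), (11, 2), (11, 5), (11, 6), (11, 9), (11, 10), (11, 13), (11, 14), (13, 0), (13, 7), (13, 8), (13, 15)]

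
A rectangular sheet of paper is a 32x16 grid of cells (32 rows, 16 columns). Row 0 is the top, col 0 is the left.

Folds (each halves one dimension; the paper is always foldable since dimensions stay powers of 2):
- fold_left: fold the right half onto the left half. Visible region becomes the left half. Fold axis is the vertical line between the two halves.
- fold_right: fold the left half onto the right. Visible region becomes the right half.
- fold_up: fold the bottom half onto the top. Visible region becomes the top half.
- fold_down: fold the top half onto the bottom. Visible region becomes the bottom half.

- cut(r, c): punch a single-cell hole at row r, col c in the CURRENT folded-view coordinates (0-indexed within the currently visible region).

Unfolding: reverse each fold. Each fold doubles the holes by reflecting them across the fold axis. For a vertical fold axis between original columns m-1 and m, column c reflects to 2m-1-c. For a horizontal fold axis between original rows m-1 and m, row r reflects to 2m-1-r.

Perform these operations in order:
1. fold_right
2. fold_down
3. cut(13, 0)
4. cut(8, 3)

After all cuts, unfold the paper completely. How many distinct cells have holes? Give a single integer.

Answer: 8

Derivation:
Op 1 fold_right: fold axis v@8; visible region now rows[0,32) x cols[8,16) = 32x8
Op 2 fold_down: fold axis h@16; visible region now rows[16,32) x cols[8,16) = 16x8
Op 3 cut(13, 0): punch at orig (29,8); cuts so far [(29, 8)]; region rows[16,32) x cols[8,16) = 16x8
Op 4 cut(8, 3): punch at orig (24,11); cuts so far [(24, 11), (29, 8)]; region rows[16,32) x cols[8,16) = 16x8
Unfold 1 (reflect across h@16): 4 holes -> [(2, 8), (7, 11), (24, 11), (29, 8)]
Unfold 2 (reflect across v@8): 8 holes -> [(2, 7), (2, 8), (7, 4), (7, 11), (24, 4), (24, 11), (29, 7), (29, 8)]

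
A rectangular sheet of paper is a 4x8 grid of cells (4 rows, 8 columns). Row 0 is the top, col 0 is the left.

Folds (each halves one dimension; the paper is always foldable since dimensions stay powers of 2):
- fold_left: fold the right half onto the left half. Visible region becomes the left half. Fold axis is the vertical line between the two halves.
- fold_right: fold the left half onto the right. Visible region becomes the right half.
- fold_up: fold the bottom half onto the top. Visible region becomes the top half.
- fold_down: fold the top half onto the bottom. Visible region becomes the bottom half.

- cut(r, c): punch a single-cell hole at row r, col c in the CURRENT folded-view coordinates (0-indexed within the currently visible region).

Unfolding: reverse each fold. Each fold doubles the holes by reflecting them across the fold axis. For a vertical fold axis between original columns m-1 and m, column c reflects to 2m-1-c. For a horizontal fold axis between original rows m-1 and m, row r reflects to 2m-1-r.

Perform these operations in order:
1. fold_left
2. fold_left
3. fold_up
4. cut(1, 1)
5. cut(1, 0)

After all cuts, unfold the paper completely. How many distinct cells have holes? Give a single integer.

Op 1 fold_left: fold axis v@4; visible region now rows[0,4) x cols[0,4) = 4x4
Op 2 fold_left: fold axis v@2; visible region now rows[0,4) x cols[0,2) = 4x2
Op 3 fold_up: fold axis h@2; visible region now rows[0,2) x cols[0,2) = 2x2
Op 4 cut(1, 1): punch at orig (1,1); cuts so far [(1, 1)]; region rows[0,2) x cols[0,2) = 2x2
Op 5 cut(1, 0): punch at orig (1,0); cuts so far [(1, 0), (1, 1)]; region rows[0,2) x cols[0,2) = 2x2
Unfold 1 (reflect across h@2): 4 holes -> [(1, 0), (1, 1), (2, 0), (2, 1)]
Unfold 2 (reflect across v@2): 8 holes -> [(1, 0), (1, 1), (1, 2), (1, 3), (2, 0), (2, 1), (2, 2), (2, 3)]
Unfold 3 (reflect across v@4): 16 holes -> [(1, 0), (1, 1), (1, 2), (1, 3), (1, 4), (1, 5), (1, 6), (1, 7), (2, 0), (2, 1), (2, 2), (2, 3), (2, 4), (2, 5), (2, 6), (2, 7)]

Answer: 16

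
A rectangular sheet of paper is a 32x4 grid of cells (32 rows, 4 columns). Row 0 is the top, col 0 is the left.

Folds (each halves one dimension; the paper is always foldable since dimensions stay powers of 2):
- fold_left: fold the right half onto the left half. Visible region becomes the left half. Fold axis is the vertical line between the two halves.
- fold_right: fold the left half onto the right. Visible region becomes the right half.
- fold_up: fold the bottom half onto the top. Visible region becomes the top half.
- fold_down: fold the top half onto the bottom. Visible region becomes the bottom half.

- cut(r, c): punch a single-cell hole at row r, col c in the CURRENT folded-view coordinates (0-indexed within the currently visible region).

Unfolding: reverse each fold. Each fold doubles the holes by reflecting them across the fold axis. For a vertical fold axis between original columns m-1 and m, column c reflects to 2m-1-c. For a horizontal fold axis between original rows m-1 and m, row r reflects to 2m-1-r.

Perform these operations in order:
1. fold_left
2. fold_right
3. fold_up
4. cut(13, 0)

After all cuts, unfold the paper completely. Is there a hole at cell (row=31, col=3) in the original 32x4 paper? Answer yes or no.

Answer: no

Derivation:
Op 1 fold_left: fold axis v@2; visible region now rows[0,32) x cols[0,2) = 32x2
Op 2 fold_right: fold axis v@1; visible region now rows[0,32) x cols[1,2) = 32x1
Op 3 fold_up: fold axis h@16; visible region now rows[0,16) x cols[1,2) = 16x1
Op 4 cut(13, 0): punch at orig (13,1); cuts so far [(13, 1)]; region rows[0,16) x cols[1,2) = 16x1
Unfold 1 (reflect across h@16): 2 holes -> [(13, 1), (18, 1)]
Unfold 2 (reflect across v@1): 4 holes -> [(13, 0), (13, 1), (18, 0), (18, 1)]
Unfold 3 (reflect across v@2): 8 holes -> [(13, 0), (13, 1), (13, 2), (13, 3), (18, 0), (18, 1), (18, 2), (18, 3)]
Holes: [(13, 0), (13, 1), (13, 2), (13, 3), (18, 0), (18, 1), (18, 2), (18, 3)]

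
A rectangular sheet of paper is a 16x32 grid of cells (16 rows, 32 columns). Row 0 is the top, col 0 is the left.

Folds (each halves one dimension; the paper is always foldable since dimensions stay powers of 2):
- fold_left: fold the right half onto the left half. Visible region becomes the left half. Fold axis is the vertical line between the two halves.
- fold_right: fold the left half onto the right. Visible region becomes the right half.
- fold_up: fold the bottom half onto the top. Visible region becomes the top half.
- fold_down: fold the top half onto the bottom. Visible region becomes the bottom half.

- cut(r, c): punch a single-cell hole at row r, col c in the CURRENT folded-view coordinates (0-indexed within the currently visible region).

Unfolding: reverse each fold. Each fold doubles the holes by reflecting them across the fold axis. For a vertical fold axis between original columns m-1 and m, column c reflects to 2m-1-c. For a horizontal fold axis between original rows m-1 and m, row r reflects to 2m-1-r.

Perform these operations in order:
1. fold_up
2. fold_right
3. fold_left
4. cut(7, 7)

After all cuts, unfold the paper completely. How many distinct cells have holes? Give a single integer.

Op 1 fold_up: fold axis h@8; visible region now rows[0,8) x cols[0,32) = 8x32
Op 2 fold_right: fold axis v@16; visible region now rows[0,8) x cols[16,32) = 8x16
Op 3 fold_left: fold axis v@24; visible region now rows[0,8) x cols[16,24) = 8x8
Op 4 cut(7, 7): punch at orig (7,23); cuts so far [(7, 23)]; region rows[0,8) x cols[16,24) = 8x8
Unfold 1 (reflect across v@24): 2 holes -> [(7, 23), (7, 24)]
Unfold 2 (reflect across v@16): 4 holes -> [(7, 7), (7, 8), (7, 23), (7, 24)]
Unfold 3 (reflect across h@8): 8 holes -> [(7, 7), (7, 8), (7, 23), (7, 24), (8, 7), (8, 8), (8, 23), (8, 24)]

Answer: 8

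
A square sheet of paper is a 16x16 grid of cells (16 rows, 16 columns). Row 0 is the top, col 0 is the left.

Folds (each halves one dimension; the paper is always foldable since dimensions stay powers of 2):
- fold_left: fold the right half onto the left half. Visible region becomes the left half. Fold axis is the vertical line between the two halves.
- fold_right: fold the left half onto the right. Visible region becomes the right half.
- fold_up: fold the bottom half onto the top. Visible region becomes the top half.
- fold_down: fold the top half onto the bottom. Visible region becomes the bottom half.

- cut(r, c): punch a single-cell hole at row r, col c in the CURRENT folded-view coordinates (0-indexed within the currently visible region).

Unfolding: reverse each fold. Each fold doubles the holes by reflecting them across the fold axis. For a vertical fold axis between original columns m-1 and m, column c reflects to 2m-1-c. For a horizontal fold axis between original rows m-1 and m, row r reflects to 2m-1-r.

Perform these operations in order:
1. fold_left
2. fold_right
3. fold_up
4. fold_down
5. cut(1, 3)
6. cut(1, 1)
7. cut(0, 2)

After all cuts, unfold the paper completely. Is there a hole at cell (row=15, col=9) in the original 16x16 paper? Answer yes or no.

Answer: no

Derivation:
Op 1 fold_left: fold axis v@8; visible region now rows[0,16) x cols[0,8) = 16x8
Op 2 fold_right: fold axis v@4; visible region now rows[0,16) x cols[4,8) = 16x4
Op 3 fold_up: fold axis h@8; visible region now rows[0,8) x cols[4,8) = 8x4
Op 4 fold_down: fold axis h@4; visible region now rows[4,8) x cols[4,8) = 4x4
Op 5 cut(1, 3): punch at orig (5,7); cuts so far [(5, 7)]; region rows[4,8) x cols[4,8) = 4x4
Op 6 cut(1, 1): punch at orig (5,5); cuts so far [(5, 5), (5, 7)]; region rows[4,8) x cols[4,8) = 4x4
Op 7 cut(0, 2): punch at orig (4,6); cuts so far [(4, 6), (5, 5), (5, 7)]; region rows[4,8) x cols[4,8) = 4x4
Unfold 1 (reflect across h@4): 6 holes -> [(2, 5), (2, 7), (3, 6), (4, 6), (5, 5), (5, 7)]
Unfold 2 (reflect across h@8): 12 holes -> [(2, 5), (2, 7), (3, 6), (4, 6), (5, 5), (5, 7), (10, 5), (10, 7), (11, 6), (12, 6), (13, 5), (13, 7)]
Unfold 3 (reflect across v@4): 24 holes -> [(2, 0), (2, 2), (2, 5), (2, 7), (3, 1), (3, 6), (4, 1), (4, 6), (5, 0), (5, 2), (5, 5), (5, 7), (10, 0), (10, 2), (10, 5), (10, 7), (11, 1), (11, 6), (12, 1), (12, 6), (13, 0), (13, 2), (13, 5), (13, 7)]
Unfold 4 (reflect across v@8): 48 holes -> [(2, 0), (2, 2), (2, 5), (2, 7), (2, 8), (2, 10), (2, 13), (2, 15), (3, 1), (3, 6), (3, 9), (3, 14), (4, 1), (4, 6), (4, 9), (4, 14), (5, 0), (5, 2), (5, 5), (5, 7), (5, 8), (5, 10), (5, 13), (5, 15), (10, 0), (10, 2), (10, 5), (10, 7), (10, 8), (10, 10), (10, 13), (10, 15), (11, 1), (11, 6), (11, 9), (11, 14), (12, 1), (12, 6), (12, 9), (12, 14), (13, 0), (13, 2), (13, 5), (13, 7), (13, 8), (13, 10), (13, 13), (13, 15)]
Holes: [(2, 0), (2, 2), (2, 5), (2, 7), (2, 8), (2, 10), (2, 13), (2, 15), (3, 1), (3, 6), (3, 9), (3, 14), (4, 1), (4, 6), (4, 9), (4, 14), (5, 0), (5, 2), (5, 5), (5, 7), (5, 8), (5, 10), (5, 13), (5, 15), (10, 0), (10, 2), (10, 5), (10, 7), (10, 8), (10, 10), (10, 13), (10, 15), (11, 1), (11, 6), (11, 9), (11, 14), (12, 1), (12, 6), (12, 9), (12, 14), (13, 0), (13, 2), (13, 5), (13, 7), (13, 8), (13, 10), (13, 13), (13, 15)]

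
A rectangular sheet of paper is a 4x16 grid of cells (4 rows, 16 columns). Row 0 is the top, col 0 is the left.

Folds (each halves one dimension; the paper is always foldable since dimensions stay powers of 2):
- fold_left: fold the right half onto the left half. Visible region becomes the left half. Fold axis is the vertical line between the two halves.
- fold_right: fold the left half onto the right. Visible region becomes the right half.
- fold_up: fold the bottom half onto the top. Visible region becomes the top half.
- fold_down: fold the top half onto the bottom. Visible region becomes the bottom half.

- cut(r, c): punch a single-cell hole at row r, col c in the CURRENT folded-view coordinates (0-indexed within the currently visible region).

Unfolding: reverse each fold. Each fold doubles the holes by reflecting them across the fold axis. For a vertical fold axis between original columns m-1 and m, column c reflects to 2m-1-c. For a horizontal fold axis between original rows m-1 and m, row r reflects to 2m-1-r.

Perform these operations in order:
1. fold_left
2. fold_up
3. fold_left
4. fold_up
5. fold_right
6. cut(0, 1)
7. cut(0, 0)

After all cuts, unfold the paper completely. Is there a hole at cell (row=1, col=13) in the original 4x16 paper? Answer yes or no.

Answer: yes

Derivation:
Op 1 fold_left: fold axis v@8; visible region now rows[0,4) x cols[0,8) = 4x8
Op 2 fold_up: fold axis h@2; visible region now rows[0,2) x cols[0,8) = 2x8
Op 3 fold_left: fold axis v@4; visible region now rows[0,2) x cols[0,4) = 2x4
Op 4 fold_up: fold axis h@1; visible region now rows[0,1) x cols[0,4) = 1x4
Op 5 fold_right: fold axis v@2; visible region now rows[0,1) x cols[2,4) = 1x2
Op 6 cut(0, 1): punch at orig (0,3); cuts so far [(0, 3)]; region rows[0,1) x cols[2,4) = 1x2
Op 7 cut(0, 0): punch at orig (0,2); cuts so far [(0, 2), (0, 3)]; region rows[0,1) x cols[2,4) = 1x2
Unfold 1 (reflect across v@2): 4 holes -> [(0, 0), (0, 1), (0, 2), (0, 3)]
Unfold 2 (reflect across h@1): 8 holes -> [(0, 0), (0, 1), (0, 2), (0, 3), (1, 0), (1, 1), (1, 2), (1, 3)]
Unfold 3 (reflect across v@4): 16 holes -> [(0, 0), (0, 1), (0, 2), (0, 3), (0, 4), (0, 5), (0, 6), (0, 7), (1, 0), (1, 1), (1, 2), (1, 3), (1, 4), (1, 5), (1, 6), (1, 7)]
Unfold 4 (reflect across h@2): 32 holes -> [(0, 0), (0, 1), (0, 2), (0, 3), (0, 4), (0, 5), (0, 6), (0, 7), (1, 0), (1, 1), (1, 2), (1, 3), (1, 4), (1, 5), (1, 6), (1, 7), (2, 0), (2, 1), (2, 2), (2, 3), (2, 4), (2, 5), (2, 6), (2, 7), (3, 0), (3, 1), (3, 2), (3, 3), (3, 4), (3, 5), (3, 6), (3, 7)]
Unfold 5 (reflect across v@8): 64 holes -> [(0, 0), (0, 1), (0, 2), (0, 3), (0, 4), (0, 5), (0, 6), (0, 7), (0, 8), (0, 9), (0, 10), (0, 11), (0, 12), (0, 13), (0, 14), (0, 15), (1, 0), (1, 1), (1, 2), (1, 3), (1, 4), (1, 5), (1, 6), (1, 7), (1, 8), (1, 9), (1, 10), (1, 11), (1, 12), (1, 13), (1, 14), (1, 15), (2, 0), (2, 1), (2, 2), (2, 3), (2, 4), (2, 5), (2, 6), (2, 7), (2, 8), (2, 9), (2, 10), (2, 11), (2, 12), (2, 13), (2, 14), (2, 15), (3, 0), (3, 1), (3, 2), (3, 3), (3, 4), (3, 5), (3, 6), (3, 7), (3, 8), (3, 9), (3, 10), (3, 11), (3, 12), (3, 13), (3, 14), (3, 15)]
Holes: [(0, 0), (0, 1), (0, 2), (0, 3), (0, 4), (0, 5), (0, 6), (0, 7), (0, 8), (0, 9), (0, 10), (0, 11), (0, 12), (0, 13), (0, 14), (0, 15), (1, 0), (1, 1), (1, 2), (1, 3), (1, 4), (1, 5), (1, 6), (1, 7), (1, 8), (1, 9), (1, 10), (1, 11), (1, 12), (1, 13), (1, 14), (1, 15), (2, 0), (2, 1), (2, 2), (2, 3), (2, 4), (2, 5), (2, 6), (2, 7), (2, 8), (2, 9), (2, 10), (2, 11), (2, 12), (2, 13), (2, 14), (2, 15), (3, 0), (3, 1), (3, 2), (3, 3), (3, 4), (3, 5), (3, 6), (3, 7), (3, 8), (3, 9), (3, 10), (3, 11), (3, 12), (3, 13), (3, 14), (3, 15)]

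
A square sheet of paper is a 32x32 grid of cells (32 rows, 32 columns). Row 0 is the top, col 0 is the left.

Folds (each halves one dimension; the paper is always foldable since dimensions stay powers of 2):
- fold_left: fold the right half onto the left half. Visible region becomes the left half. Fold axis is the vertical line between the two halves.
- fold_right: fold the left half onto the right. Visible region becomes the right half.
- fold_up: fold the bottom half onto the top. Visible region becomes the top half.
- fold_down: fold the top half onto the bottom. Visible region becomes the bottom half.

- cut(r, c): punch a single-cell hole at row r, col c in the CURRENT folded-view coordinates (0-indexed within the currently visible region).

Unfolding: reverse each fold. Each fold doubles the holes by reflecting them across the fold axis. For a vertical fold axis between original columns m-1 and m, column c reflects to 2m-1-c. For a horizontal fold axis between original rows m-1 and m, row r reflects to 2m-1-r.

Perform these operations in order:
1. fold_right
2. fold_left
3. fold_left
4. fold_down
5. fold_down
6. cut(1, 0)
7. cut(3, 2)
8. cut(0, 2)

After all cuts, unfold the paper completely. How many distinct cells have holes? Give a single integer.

Answer: 96

Derivation:
Op 1 fold_right: fold axis v@16; visible region now rows[0,32) x cols[16,32) = 32x16
Op 2 fold_left: fold axis v@24; visible region now rows[0,32) x cols[16,24) = 32x8
Op 3 fold_left: fold axis v@20; visible region now rows[0,32) x cols[16,20) = 32x4
Op 4 fold_down: fold axis h@16; visible region now rows[16,32) x cols[16,20) = 16x4
Op 5 fold_down: fold axis h@24; visible region now rows[24,32) x cols[16,20) = 8x4
Op 6 cut(1, 0): punch at orig (25,16); cuts so far [(25, 16)]; region rows[24,32) x cols[16,20) = 8x4
Op 7 cut(3, 2): punch at orig (27,18); cuts so far [(25, 16), (27, 18)]; region rows[24,32) x cols[16,20) = 8x4
Op 8 cut(0, 2): punch at orig (24,18); cuts so far [(24, 18), (25, 16), (27, 18)]; region rows[24,32) x cols[16,20) = 8x4
Unfold 1 (reflect across h@24): 6 holes -> [(20, 18), (22, 16), (23, 18), (24, 18), (25, 16), (27, 18)]
Unfold 2 (reflect across h@16): 12 holes -> [(4, 18), (6, 16), (7, 18), (8, 18), (9, 16), (11, 18), (20, 18), (22, 16), (23, 18), (24, 18), (25, 16), (27, 18)]
Unfold 3 (reflect across v@20): 24 holes -> [(4, 18), (4, 21), (6, 16), (6, 23), (7, 18), (7, 21), (8, 18), (8, 21), (9, 16), (9, 23), (11, 18), (11, 21), (20, 18), (20, 21), (22, 16), (22, 23), (23, 18), (23, 21), (24, 18), (24, 21), (25, 16), (25, 23), (27, 18), (27, 21)]
Unfold 4 (reflect across v@24): 48 holes -> [(4, 18), (4, 21), (4, 26), (4, 29), (6, 16), (6, 23), (6, 24), (6, 31), (7, 18), (7, 21), (7, 26), (7, 29), (8, 18), (8, 21), (8, 26), (8, 29), (9, 16), (9, 23), (9, 24), (9, 31), (11, 18), (11, 21), (11, 26), (11, 29), (20, 18), (20, 21), (20, 26), (20, 29), (22, 16), (22, 23), (22, 24), (22, 31), (23, 18), (23, 21), (23, 26), (23, 29), (24, 18), (24, 21), (24, 26), (24, 29), (25, 16), (25, 23), (25, 24), (25, 31), (27, 18), (27, 21), (27, 26), (27, 29)]
Unfold 5 (reflect across v@16): 96 holes -> [(4, 2), (4, 5), (4, 10), (4, 13), (4, 18), (4, 21), (4, 26), (4, 29), (6, 0), (6, 7), (6, 8), (6, 15), (6, 16), (6, 23), (6, 24), (6, 31), (7, 2), (7, 5), (7, 10), (7, 13), (7, 18), (7, 21), (7, 26), (7, 29), (8, 2), (8, 5), (8, 10), (8, 13), (8, 18), (8, 21), (8, 26), (8, 29), (9, 0), (9, 7), (9, 8), (9, 15), (9, 16), (9, 23), (9, 24), (9, 31), (11, 2), (11, 5), (11, 10), (11, 13), (11, 18), (11, 21), (11, 26), (11, 29), (20, 2), (20, 5), (20, 10), (20, 13), (20, 18), (20, 21), (20, 26), (20, 29), (22, 0), (22, 7), (22, 8), (22, 15), (22, 16), (22, 23), (22, 24), (22, 31), (23, 2), (23, 5), (23, 10), (23, 13), (23, 18), (23, 21), (23, 26), (23, 29), (24, 2), (24, 5), (24, 10), (24, 13), (24, 18), (24, 21), (24, 26), (24, 29), (25, 0), (25, 7), (25, 8), (25, 15), (25, 16), (25, 23), (25, 24), (25, 31), (27, 2), (27, 5), (27, 10), (27, 13), (27, 18), (27, 21), (27, 26), (27, 29)]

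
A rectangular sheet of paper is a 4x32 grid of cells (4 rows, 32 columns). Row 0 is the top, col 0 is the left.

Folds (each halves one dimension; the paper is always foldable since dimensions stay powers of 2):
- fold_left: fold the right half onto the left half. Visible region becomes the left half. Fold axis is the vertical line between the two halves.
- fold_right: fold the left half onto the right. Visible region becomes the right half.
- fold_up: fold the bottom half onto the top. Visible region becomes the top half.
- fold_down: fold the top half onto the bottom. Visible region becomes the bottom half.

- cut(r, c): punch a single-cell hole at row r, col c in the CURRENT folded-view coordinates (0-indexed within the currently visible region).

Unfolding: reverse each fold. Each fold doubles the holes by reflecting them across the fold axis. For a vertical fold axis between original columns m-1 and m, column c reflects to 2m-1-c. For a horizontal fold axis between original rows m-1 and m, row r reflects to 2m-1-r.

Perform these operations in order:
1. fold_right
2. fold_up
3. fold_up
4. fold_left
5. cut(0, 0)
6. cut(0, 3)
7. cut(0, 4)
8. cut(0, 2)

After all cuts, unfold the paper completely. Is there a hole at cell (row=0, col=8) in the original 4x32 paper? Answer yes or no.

Op 1 fold_right: fold axis v@16; visible region now rows[0,4) x cols[16,32) = 4x16
Op 2 fold_up: fold axis h@2; visible region now rows[0,2) x cols[16,32) = 2x16
Op 3 fold_up: fold axis h@1; visible region now rows[0,1) x cols[16,32) = 1x16
Op 4 fold_left: fold axis v@24; visible region now rows[0,1) x cols[16,24) = 1x8
Op 5 cut(0, 0): punch at orig (0,16); cuts so far [(0, 16)]; region rows[0,1) x cols[16,24) = 1x8
Op 6 cut(0, 3): punch at orig (0,19); cuts so far [(0, 16), (0, 19)]; region rows[0,1) x cols[16,24) = 1x8
Op 7 cut(0, 4): punch at orig (0,20); cuts so far [(0, 16), (0, 19), (0, 20)]; region rows[0,1) x cols[16,24) = 1x8
Op 8 cut(0, 2): punch at orig (0,18); cuts so far [(0, 16), (0, 18), (0, 19), (0, 20)]; region rows[0,1) x cols[16,24) = 1x8
Unfold 1 (reflect across v@24): 8 holes -> [(0, 16), (0, 18), (0, 19), (0, 20), (0, 27), (0, 28), (0, 29), (0, 31)]
Unfold 2 (reflect across h@1): 16 holes -> [(0, 16), (0, 18), (0, 19), (0, 20), (0, 27), (0, 28), (0, 29), (0, 31), (1, 16), (1, 18), (1, 19), (1, 20), (1, 27), (1, 28), (1, 29), (1, 31)]
Unfold 3 (reflect across h@2): 32 holes -> [(0, 16), (0, 18), (0, 19), (0, 20), (0, 27), (0, 28), (0, 29), (0, 31), (1, 16), (1, 18), (1, 19), (1, 20), (1, 27), (1, 28), (1, 29), (1, 31), (2, 16), (2, 18), (2, 19), (2, 20), (2, 27), (2, 28), (2, 29), (2, 31), (3, 16), (3, 18), (3, 19), (3, 20), (3, 27), (3, 28), (3, 29), (3, 31)]
Unfold 4 (reflect across v@16): 64 holes -> [(0, 0), (0, 2), (0, 3), (0, 4), (0, 11), (0, 12), (0, 13), (0, 15), (0, 16), (0, 18), (0, 19), (0, 20), (0, 27), (0, 28), (0, 29), (0, 31), (1, 0), (1, 2), (1, 3), (1, 4), (1, 11), (1, 12), (1, 13), (1, 15), (1, 16), (1, 18), (1, 19), (1, 20), (1, 27), (1, 28), (1, 29), (1, 31), (2, 0), (2, 2), (2, 3), (2, 4), (2, 11), (2, 12), (2, 13), (2, 15), (2, 16), (2, 18), (2, 19), (2, 20), (2, 27), (2, 28), (2, 29), (2, 31), (3, 0), (3, 2), (3, 3), (3, 4), (3, 11), (3, 12), (3, 13), (3, 15), (3, 16), (3, 18), (3, 19), (3, 20), (3, 27), (3, 28), (3, 29), (3, 31)]
Holes: [(0, 0), (0, 2), (0, 3), (0, 4), (0, 11), (0, 12), (0, 13), (0, 15), (0, 16), (0, 18), (0, 19), (0, 20), (0, 27), (0, 28), (0, 29), (0, 31), (1, 0), (1, 2), (1, 3), (1, 4), (1, 11), (1, 12), (1, 13), (1, 15), (1, 16), (1, 18), (1, 19), (1, 20), (1, 27), (1, 28), (1, 29), (1, 31), (2, 0), (2, 2), (2, 3), (2, 4), (2, 11), (2, 12), (2, 13), (2, 15), (2, 16), (2, 18), (2, 19), (2, 20), (2, 27), (2, 28), (2, 29), (2, 31), (3, 0), (3, 2), (3, 3), (3, 4), (3, 11), (3, 12), (3, 13), (3, 15), (3, 16), (3, 18), (3, 19), (3, 20), (3, 27), (3, 28), (3, 29), (3, 31)]

Answer: no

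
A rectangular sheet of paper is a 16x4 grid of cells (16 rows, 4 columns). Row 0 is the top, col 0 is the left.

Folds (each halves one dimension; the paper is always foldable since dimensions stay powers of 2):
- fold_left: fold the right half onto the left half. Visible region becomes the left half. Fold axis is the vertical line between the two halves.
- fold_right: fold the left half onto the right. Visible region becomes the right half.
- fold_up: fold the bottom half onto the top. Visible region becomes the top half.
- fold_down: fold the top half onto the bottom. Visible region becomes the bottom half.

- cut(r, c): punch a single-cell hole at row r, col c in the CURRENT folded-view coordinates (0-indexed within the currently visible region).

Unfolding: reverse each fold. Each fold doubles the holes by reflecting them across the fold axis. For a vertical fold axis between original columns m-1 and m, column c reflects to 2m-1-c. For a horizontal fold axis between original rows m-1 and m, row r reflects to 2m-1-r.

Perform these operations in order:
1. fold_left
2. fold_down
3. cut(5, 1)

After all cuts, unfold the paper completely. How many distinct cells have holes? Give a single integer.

Op 1 fold_left: fold axis v@2; visible region now rows[0,16) x cols[0,2) = 16x2
Op 2 fold_down: fold axis h@8; visible region now rows[8,16) x cols[0,2) = 8x2
Op 3 cut(5, 1): punch at orig (13,1); cuts so far [(13, 1)]; region rows[8,16) x cols[0,2) = 8x2
Unfold 1 (reflect across h@8): 2 holes -> [(2, 1), (13, 1)]
Unfold 2 (reflect across v@2): 4 holes -> [(2, 1), (2, 2), (13, 1), (13, 2)]

Answer: 4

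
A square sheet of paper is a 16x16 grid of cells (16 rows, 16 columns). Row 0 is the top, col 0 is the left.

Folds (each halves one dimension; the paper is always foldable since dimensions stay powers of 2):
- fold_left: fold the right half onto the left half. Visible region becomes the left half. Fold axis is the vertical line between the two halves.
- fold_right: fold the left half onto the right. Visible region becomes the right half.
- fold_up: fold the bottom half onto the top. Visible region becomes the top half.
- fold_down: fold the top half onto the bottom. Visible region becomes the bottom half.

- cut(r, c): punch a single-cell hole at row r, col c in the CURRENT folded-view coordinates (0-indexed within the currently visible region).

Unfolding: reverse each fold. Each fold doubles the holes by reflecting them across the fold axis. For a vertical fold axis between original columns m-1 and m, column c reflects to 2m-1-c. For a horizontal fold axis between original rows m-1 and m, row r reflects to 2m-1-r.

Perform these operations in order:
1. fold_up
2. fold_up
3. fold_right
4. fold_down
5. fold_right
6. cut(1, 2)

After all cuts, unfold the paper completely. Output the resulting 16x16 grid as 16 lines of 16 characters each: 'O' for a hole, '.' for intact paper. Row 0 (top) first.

Answer: .O....O..O....O.
................
................
.O....O..O....O.
.O....O..O....O.
................
................
.O....O..O....O.
.O....O..O....O.
................
................
.O....O..O....O.
.O....O..O....O.
................
................
.O....O..O....O.

Derivation:
Op 1 fold_up: fold axis h@8; visible region now rows[0,8) x cols[0,16) = 8x16
Op 2 fold_up: fold axis h@4; visible region now rows[0,4) x cols[0,16) = 4x16
Op 3 fold_right: fold axis v@8; visible region now rows[0,4) x cols[8,16) = 4x8
Op 4 fold_down: fold axis h@2; visible region now rows[2,4) x cols[8,16) = 2x8
Op 5 fold_right: fold axis v@12; visible region now rows[2,4) x cols[12,16) = 2x4
Op 6 cut(1, 2): punch at orig (3,14); cuts so far [(3, 14)]; region rows[2,4) x cols[12,16) = 2x4
Unfold 1 (reflect across v@12): 2 holes -> [(3, 9), (3, 14)]
Unfold 2 (reflect across h@2): 4 holes -> [(0, 9), (0, 14), (3, 9), (3, 14)]
Unfold 3 (reflect across v@8): 8 holes -> [(0, 1), (0, 6), (0, 9), (0, 14), (3, 1), (3, 6), (3, 9), (3, 14)]
Unfold 4 (reflect across h@4): 16 holes -> [(0, 1), (0, 6), (0, 9), (0, 14), (3, 1), (3, 6), (3, 9), (3, 14), (4, 1), (4, 6), (4, 9), (4, 14), (7, 1), (7, 6), (7, 9), (7, 14)]
Unfold 5 (reflect across h@8): 32 holes -> [(0, 1), (0, 6), (0, 9), (0, 14), (3, 1), (3, 6), (3, 9), (3, 14), (4, 1), (4, 6), (4, 9), (4, 14), (7, 1), (7, 6), (7, 9), (7, 14), (8, 1), (8, 6), (8, 9), (8, 14), (11, 1), (11, 6), (11, 9), (11, 14), (12, 1), (12, 6), (12, 9), (12, 14), (15, 1), (15, 6), (15, 9), (15, 14)]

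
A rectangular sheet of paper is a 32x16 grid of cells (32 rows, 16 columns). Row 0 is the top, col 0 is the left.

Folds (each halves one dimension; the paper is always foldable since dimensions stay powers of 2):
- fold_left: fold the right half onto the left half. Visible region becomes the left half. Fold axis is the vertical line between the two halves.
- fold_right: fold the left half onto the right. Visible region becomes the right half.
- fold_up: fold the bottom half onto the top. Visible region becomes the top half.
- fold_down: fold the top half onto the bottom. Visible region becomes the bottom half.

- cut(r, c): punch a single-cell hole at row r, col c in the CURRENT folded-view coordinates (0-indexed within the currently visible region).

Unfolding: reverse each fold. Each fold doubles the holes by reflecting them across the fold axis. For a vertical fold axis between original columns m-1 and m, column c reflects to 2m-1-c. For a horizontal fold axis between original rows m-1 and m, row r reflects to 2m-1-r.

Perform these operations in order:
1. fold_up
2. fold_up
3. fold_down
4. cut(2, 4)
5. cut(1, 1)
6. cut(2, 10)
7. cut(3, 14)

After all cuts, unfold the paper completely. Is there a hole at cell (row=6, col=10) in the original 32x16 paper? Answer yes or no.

Answer: yes

Derivation:
Op 1 fold_up: fold axis h@16; visible region now rows[0,16) x cols[0,16) = 16x16
Op 2 fold_up: fold axis h@8; visible region now rows[0,8) x cols[0,16) = 8x16
Op 3 fold_down: fold axis h@4; visible region now rows[4,8) x cols[0,16) = 4x16
Op 4 cut(2, 4): punch at orig (6,4); cuts so far [(6, 4)]; region rows[4,8) x cols[0,16) = 4x16
Op 5 cut(1, 1): punch at orig (5,1); cuts so far [(5, 1), (6, 4)]; region rows[4,8) x cols[0,16) = 4x16
Op 6 cut(2, 10): punch at orig (6,10); cuts so far [(5, 1), (6, 4), (6, 10)]; region rows[4,8) x cols[0,16) = 4x16
Op 7 cut(3, 14): punch at orig (7,14); cuts so far [(5, 1), (6, 4), (6, 10), (7, 14)]; region rows[4,8) x cols[0,16) = 4x16
Unfold 1 (reflect across h@4): 8 holes -> [(0, 14), (1, 4), (1, 10), (2, 1), (5, 1), (6, 4), (6, 10), (7, 14)]
Unfold 2 (reflect across h@8): 16 holes -> [(0, 14), (1, 4), (1, 10), (2, 1), (5, 1), (6, 4), (6, 10), (7, 14), (8, 14), (9, 4), (9, 10), (10, 1), (13, 1), (14, 4), (14, 10), (15, 14)]
Unfold 3 (reflect across h@16): 32 holes -> [(0, 14), (1, 4), (1, 10), (2, 1), (5, 1), (6, 4), (6, 10), (7, 14), (8, 14), (9, 4), (9, 10), (10, 1), (13, 1), (14, 4), (14, 10), (15, 14), (16, 14), (17, 4), (17, 10), (18, 1), (21, 1), (22, 4), (22, 10), (23, 14), (24, 14), (25, 4), (25, 10), (26, 1), (29, 1), (30, 4), (30, 10), (31, 14)]
Holes: [(0, 14), (1, 4), (1, 10), (2, 1), (5, 1), (6, 4), (6, 10), (7, 14), (8, 14), (9, 4), (9, 10), (10, 1), (13, 1), (14, 4), (14, 10), (15, 14), (16, 14), (17, 4), (17, 10), (18, 1), (21, 1), (22, 4), (22, 10), (23, 14), (24, 14), (25, 4), (25, 10), (26, 1), (29, 1), (30, 4), (30, 10), (31, 14)]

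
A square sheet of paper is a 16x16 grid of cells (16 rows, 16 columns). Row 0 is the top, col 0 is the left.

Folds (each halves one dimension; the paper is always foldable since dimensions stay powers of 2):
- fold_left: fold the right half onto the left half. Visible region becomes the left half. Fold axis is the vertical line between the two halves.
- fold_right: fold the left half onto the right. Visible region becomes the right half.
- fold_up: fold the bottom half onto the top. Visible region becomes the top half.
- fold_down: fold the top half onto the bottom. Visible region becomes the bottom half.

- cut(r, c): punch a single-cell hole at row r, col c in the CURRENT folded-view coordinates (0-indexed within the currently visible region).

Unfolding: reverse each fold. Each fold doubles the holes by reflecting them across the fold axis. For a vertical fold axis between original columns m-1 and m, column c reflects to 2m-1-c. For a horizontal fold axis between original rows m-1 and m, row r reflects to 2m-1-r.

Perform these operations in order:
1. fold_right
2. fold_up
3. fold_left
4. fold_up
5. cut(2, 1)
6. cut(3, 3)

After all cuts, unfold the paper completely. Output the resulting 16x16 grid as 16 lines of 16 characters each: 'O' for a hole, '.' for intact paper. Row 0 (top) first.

Op 1 fold_right: fold axis v@8; visible region now rows[0,16) x cols[8,16) = 16x8
Op 2 fold_up: fold axis h@8; visible region now rows[0,8) x cols[8,16) = 8x8
Op 3 fold_left: fold axis v@12; visible region now rows[0,8) x cols[8,12) = 8x4
Op 4 fold_up: fold axis h@4; visible region now rows[0,4) x cols[8,12) = 4x4
Op 5 cut(2, 1): punch at orig (2,9); cuts so far [(2, 9)]; region rows[0,4) x cols[8,12) = 4x4
Op 6 cut(3, 3): punch at orig (3,11); cuts so far [(2, 9), (3, 11)]; region rows[0,4) x cols[8,12) = 4x4
Unfold 1 (reflect across h@4): 4 holes -> [(2, 9), (3, 11), (4, 11), (5, 9)]
Unfold 2 (reflect across v@12): 8 holes -> [(2, 9), (2, 14), (3, 11), (3, 12), (4, 11), (4, 12), (5, 9), (5, 14)]
Unfold 3 (reflect across h@8): 16 holes -> [(2, 9), (2, 14), (3, 11), (3, 12), (4, 11), (4, 12), (5, 9), (5, 14), (10, 9), (10, 14), (11, 11), (11, 12), (12, 11), (12, 12), (13, 9), (13, 14)]
Unfold 4 (reflect across v@8): 32 holes -> [(2, 1), (2, 6), (2, 9), (2, 14), (3, 3), (3, 4), (3, 11), (3, 12), (4, 3), (4, 4), (4, 11), (4, 12), (5, 1), (5, 6), (5, 9), (5, 14), (10, 1), (10, 6), (10, 9), (10, 14), (11, 3), (11, 4), (11, 11), (11, 12), (12, 3), (12, 4), (12, 11), (12, 12), (13, 1), (13, 6), (13, 9), (13, 14)]

Answer: ................
................
.O....O..O....O.
...OO......OO...
...OO......OO...
.O....O..O....O.
................
................
................
................
.O....O..O....O.
...OO......OO...
...OO......OO...
.O....O..O....O.
................
................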